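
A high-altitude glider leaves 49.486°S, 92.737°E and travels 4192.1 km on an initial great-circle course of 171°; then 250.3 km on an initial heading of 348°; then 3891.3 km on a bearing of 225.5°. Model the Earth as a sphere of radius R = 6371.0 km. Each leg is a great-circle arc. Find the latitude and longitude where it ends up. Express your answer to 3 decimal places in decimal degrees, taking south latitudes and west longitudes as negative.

Apply the spherical direct solution leg by leg, carrying full precision between legs.
Leg 1: from (-49.486°, 92.737°), δ = 4192.1/6371 = 0.657997 rad, θ = 171° → φ = -83.670°, λ = 152.927°.
Leg 2: from (-83.670°, 152.927°), δ = 250.3/6371 = 0.039287 rad, θ = 348° → φ = -81.455°, λ = 149.776°.
Leg 3: from (-81.455°, 149.776°), δ = 3891.3/6371 = 0.610783 rad, θ = 225.5° → φ = -60.439°, λ = 25.787°.

latitude -60.439°, longitude 25.787°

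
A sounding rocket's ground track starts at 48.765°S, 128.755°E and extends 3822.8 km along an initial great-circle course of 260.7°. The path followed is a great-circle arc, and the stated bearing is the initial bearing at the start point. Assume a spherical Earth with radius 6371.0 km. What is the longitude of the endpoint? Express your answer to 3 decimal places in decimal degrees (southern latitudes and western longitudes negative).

The arc subtends δ = 3822.8/6371 = 0.600031 rad at the centre.
Start latitude φ₁ = -0.851110 rad; initial bearing θ = 4.550073 rad.
Applying the spherical law of cosines for sides, sin φ₂ = sin φ₁ cos δ + cos φ₁ sin δ cos θ = -0.680798, so φ₂ = -42.906°.
Δλ = atan2( sin θ sin δ cos φ₁ , cos δ − sin φ₁ sin φ₂ ) = atan2(-0.367308, 0.313349) = -0.864508 rad = -49.533°.
Hence λ₂ = 128.755° + -49.533° = 79.222°.

longitude 79.222°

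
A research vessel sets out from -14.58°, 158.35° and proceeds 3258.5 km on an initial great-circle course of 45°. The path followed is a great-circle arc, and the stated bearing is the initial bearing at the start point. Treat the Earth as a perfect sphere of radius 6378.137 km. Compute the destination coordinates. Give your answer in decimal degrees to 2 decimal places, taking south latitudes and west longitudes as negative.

latitude 6.60°, longitude 178.72°

δ = 3258.5/6378.137 = 0.510886 rad (29.2716°).
Converting: φ₁ = -0.254469 rad, θ = 0.785398 rad.
sin φ₂ = sin φ₁ cos δ + cos φ₁ sin δ cos θ = (-0.251732)(0.872312) + (0.967797)(0.488950)(0.707107) = 0.115018
φ₂ = asin(0.115018) = 0.115273 rad = 6.60°.
Δλ = atan2( sin θ sin δ cos φ₁ , cos δ − sin φ₁ sin φ₂ ) = atan2(0.334606, 0.901265) = 0.355490 rad = 20.37°.
λ₂ = 158.35° + 20.37° = 178.72°.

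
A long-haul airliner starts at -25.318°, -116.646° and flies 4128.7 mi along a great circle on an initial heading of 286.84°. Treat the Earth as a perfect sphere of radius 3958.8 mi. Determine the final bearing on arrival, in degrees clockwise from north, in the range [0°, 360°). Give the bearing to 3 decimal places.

final bearing 300.090°

Central angle δ = d/R = 1.042917 rad.
With φ₁ = -25.318° = -0.441882 rad and θ = 286.84° = 5.006302 rad:
Destination latitude: φ₂ = arcsin( sin φ₁ cos δ + cos φ₁ sin δ cos θ ) = arcsin(0.010823) = 0.620°.
Δλ = atan2( sin θ sin δ cos φ₁ , cos δ − sin φ₁ sin φ₂ ) = atan2(-0.747413, 0.508331) = -0.973538 rad = -55.780°.
λ₂ = -116.646° + -55.780° = -172.426°.
The forward bearing on arrival equals the back-azimuth from the destination plus 180°.
Back-azimuth from P₂ (0.620°, -172.426°) to P₁ (-25.318°, -116.646°), with Δλ' = λ₁ − λ₂ = 55.780°: atan2( sin Δλ' cos φ₁ , cos φ₂ sin φ₁ − sin φ₂ cos φ₁ cos Δλ' ) = 120.090°.
Final bearing = (120.090° + 180°) mod 360° = 300.090°.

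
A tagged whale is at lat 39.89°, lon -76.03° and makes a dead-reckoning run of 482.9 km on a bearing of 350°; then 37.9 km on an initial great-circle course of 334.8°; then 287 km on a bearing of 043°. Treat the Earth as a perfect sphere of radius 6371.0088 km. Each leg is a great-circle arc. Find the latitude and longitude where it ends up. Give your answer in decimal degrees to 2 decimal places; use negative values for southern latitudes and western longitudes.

Apply the spherical direct solution leg by leg, carrying full precision between legs.
Leg 1: from (39.89°, -76.03°), δ = 482.9/6371.0088 = 0.075796 rad, θ = 350° → φ = 44.16°, λ = -77.08°.
Leg 2: from (44.16°, -77.08°), δ = 37.9/6371.0088 = 0.005949 rad, θ = 334.8° → φ = 44.47°, λ = -77.28°.
Leg 3: from (44.47°, -77.28°), δ = 287/6371.0088 = 0.045048 rad, θ = 43° → φ = 46.33°, λ = -74.73°.

latitude 46.33°, longitude -74.73°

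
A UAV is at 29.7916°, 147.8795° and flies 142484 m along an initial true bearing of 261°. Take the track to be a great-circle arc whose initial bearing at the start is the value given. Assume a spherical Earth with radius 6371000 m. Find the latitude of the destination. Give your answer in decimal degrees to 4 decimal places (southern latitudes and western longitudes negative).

latitude 29.5832°

δ = 142484/6371000 = 0.022364 rad (1.2814°).
Converting: φ₁ = 0.519962 rad, θ = 4.555309 rad.
Destination latitude: φ₂ = arcsin( sin φ₁ cos δ + cos φ₁ sin δ cos θ ) = arcsin(0.493687) = 29.5832°.
Δλ = atan2( sin θ sin δ cos φ₁ , cos δ − sin φ₁ sin φ₂ ) = atan2(-0.019168, 0.754463) = -0.025401 rad = -1.4554°.
λ₂ = λ₁ + Δλ = 146.4241°.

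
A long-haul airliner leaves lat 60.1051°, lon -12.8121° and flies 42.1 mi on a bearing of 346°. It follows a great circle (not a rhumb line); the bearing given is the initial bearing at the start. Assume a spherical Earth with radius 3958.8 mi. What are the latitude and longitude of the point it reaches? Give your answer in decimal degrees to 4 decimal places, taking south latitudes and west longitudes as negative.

The arc subtends δ = 42.1/3958.8 = 0.010635 rad at the centre.
With φ₁ = 60.1051° = 1.049032 rad and θ = 346° = 6.038839 rad:
Applying the spherical law of cosines for sides, sin φ₂ = sin φ₁ cos δ + cos φ₁ sin δ cos θ = 0.872035, so φ₂ = 60.6960°.
For the longitude increment, Δλ = atan2( sin θ sin δ cos φ₁, cos δ − sin φ₁ sin φ₂ ) = atan2(-0.001282, 0.243941) = -0.3012°.
λ₂ = -12.8121° + -0.3012° = -13.1133°.

latitude 60.6960°, longitude -13.1133°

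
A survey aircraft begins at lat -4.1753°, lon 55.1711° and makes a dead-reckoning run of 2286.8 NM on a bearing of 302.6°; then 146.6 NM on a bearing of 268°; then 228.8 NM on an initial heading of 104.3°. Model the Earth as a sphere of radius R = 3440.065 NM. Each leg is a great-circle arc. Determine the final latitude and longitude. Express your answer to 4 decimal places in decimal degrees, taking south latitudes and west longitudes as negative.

Apply the spherical direct solution leg by leg, carrying full precision between legs.
Leg 1: from (-4.1753°, 55.1711°), δ = 2286.8/3440.065 = 0.664755 rad, θ = 302.6° → φ = 15.9121°, λ = 22.4612°.
Leg 2: from (15.9121°, 22.4612°), δ = 146.6/3440.065 = 0.042615 rad, θ = 268° → φ = 15.8121°, λ = 19.9249°.
Leg 3: from (15.8121°, 19.9249°), δ = 228.8/3440.065 = 0.066510 rad, θ = 104.3° → φ = 14.8380°, λ = 23.7450°.

latitude 14.8380°, longitude 23.7450°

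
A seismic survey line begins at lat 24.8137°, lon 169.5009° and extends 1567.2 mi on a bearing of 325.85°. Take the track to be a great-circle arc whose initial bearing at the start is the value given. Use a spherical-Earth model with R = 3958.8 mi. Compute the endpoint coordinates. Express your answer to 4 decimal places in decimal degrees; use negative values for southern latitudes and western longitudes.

latitude 42.5999°, longitude 152.3986°

The arc subtends δ = 1567.2/3958.8 = 0.395878 rad at the centre.
With φ₁ = 24.8137° = 0.433081 rad and θ = 325.85° = 5.687155 rad:
Destination latitude: φ₂ = arcsin( sin φ₁ cos δ + cos φ₁ sin δ cos θ ) = arcsin(0.676875) = 42.5999°.
Then Δλ = atan2(-0.196486, 0.638595) = -0.298492 rad, from sin θ sin δ cos φ₁ over cos δ − sin φ₁ sin φ₂.
λ₂ = 169.5009° + -17.1023° = 152.3986°.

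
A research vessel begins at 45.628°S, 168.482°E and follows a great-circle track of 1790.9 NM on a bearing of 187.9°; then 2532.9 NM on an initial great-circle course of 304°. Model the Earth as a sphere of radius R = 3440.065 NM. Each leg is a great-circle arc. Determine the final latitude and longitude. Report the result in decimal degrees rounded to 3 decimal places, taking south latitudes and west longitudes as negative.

latitude -38.011°, longitude 108.485°

Apply the spherical direct solution leg by leg, carrying full precision between legs.
Leg 1: from (-45.628°, 168.482°), δ = 1790.9/3440.065 = 0.520601 rad, θ = 187.9° → φ = -74.721°, λ = 153.446°.
Leg 2: from (-74.721°, 153.446°), δ = 2532.9/3440.065 = 0.736294 rad, θ = 304° → φ = -38.011°, λ = 108.485°.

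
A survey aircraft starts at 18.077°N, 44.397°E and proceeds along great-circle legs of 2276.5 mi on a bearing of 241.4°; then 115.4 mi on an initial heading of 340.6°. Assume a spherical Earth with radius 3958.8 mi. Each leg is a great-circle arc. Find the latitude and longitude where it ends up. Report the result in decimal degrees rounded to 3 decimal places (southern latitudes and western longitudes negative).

latitude 2.314°, longitude 15.316°

Apply the spherical direct solution leg by leg, carrying full precision between legs.
Leg 1: from (18.077°, 44.397°), δ = 2276.5/3958.8 = 0.575048 rad, θ = 241.4° → φ = 0.739°, λ = 15.871°.
Leg 2: from (0.739°, 15.871°), δ = 115.4/3958.8 = 0.029150 rad, θ = 340.6° → φ = 2.314°, λ = 15.316°.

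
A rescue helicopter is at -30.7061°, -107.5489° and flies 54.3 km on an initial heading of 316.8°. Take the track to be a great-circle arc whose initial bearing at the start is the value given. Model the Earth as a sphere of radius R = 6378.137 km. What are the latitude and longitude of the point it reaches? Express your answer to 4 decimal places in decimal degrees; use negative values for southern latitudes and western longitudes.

latitude -30.3499°, longitude -107.9358°

Central angle δ = d/R = 0.008513 rad.
Start latitude φ₁ = -0.535923 rad; initial bearing θ = 5.529203 rad.
sin φ₂ = sin φ₁ cos δ + cos φ₁ sin δ cos θ = (-0.510634)(0.999964) + (0.859798)(0.008513)(0.728969) = -0.505280
φ₂ = asin(-0.505280) = -0.529706 rad = -30.3499°.
For the longitude increment, Δλ = atan2( sin θ sin δ cos φ₁, cos δ − sin φ₁ sin φ₂ ) = atan2(-0.005011, 0.741950) = -0.3869°.
λ₂ = -107.5489° + -0.3869° = -107.9358°.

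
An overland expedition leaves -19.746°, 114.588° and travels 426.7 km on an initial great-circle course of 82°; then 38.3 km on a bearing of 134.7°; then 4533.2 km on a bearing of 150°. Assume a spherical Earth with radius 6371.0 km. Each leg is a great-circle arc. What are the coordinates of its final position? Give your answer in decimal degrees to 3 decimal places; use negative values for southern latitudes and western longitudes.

latitude -51.726°, longitude 150.681°

Apply the spherical direct solution leg by leg, carrying full precision between legs.
Leg 1: from (-19.746°, 114.588°), δ = 426.7/6371 = 0.066975 rad, θ = 82° → φ = -19.167°, λ = 118.611°.
Leg 2: from (-19.167°, 118.611°), δ = 38.3/6371 = 0.006012 rad, θ = 134.7° → φ = -19.409°, λ = 118.871°.
Leg 3: from (-19.409°, 118.871°), δ = 4533.2/6371 = 0.711537 rad, θ = 150° → φ = -51.726°, λ = 150.681°.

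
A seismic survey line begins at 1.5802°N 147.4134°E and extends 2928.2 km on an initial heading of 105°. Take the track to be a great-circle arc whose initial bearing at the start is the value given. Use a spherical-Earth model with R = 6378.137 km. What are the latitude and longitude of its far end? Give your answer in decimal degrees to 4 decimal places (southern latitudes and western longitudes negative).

Angular distance δ = d/R = 2928.2 / 6378.137 = 0.459100 rad.
Start latitude φ₁ = 0.027580 rad; initial bearing θ = 1.832596 rad.
Applying the spherical law of cosines for sides, sin φ₂ = sin φ₁ cos δ + cos φ₁ sin δ cos θ = -0.089929, so φ₂ = -5.1595°.
Then Δλ = atan2(0.427879, 0.898932) = 0.444252 rad, from sin θ sin δ cos φ₁ over cos δ − sin φ₁ sin φ₂.
λ₂ = λ₁ + Δλ = 172.8672°.

latitude -5.1595°, longitude 172.8672°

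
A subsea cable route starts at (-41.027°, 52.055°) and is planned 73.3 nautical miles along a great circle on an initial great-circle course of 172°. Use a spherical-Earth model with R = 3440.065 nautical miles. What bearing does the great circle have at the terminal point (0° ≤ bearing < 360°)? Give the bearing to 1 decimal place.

final bearing 171.8°

The arc subtends δ = 73.3/3440.065 = 0.021308 rad at the centre.
Start latitude φ₁ = -0.716056 rad; initial bearing θ = 3.001966 rad.
Destination latitude: φ₂ = arcsin( sin φ₁ cos δ + cos φ₁ sin δ cos θ ) = arcsin(-0.672183) = -42.236°.
Then Δλ = atan2(0.002237, 0.558543) = 0.004005 rad, from sin θ sin δ cos φ₁ over cos δ − sin φ₁ sin φ₂.
λ₂ = λ₁ + Δλ = 52.284°.
The forward bearing on arrival equals the back-azimuth from the destination plus 180°.
Back-azimuth from P₂ (-42.2°, 52.3°) to P₁ (-41.0°, 52.1°), with Δλ' = λ₁ − λ₂ = -0.2°: atan2( sin Δλ' cos φ₁ , cos φ₂ sin φ₁ − sin φ₂ cos φ₁ cos Δλ' ) = 351.8°.
Final bearing = (351.8° + 180°) mod 360° = 171.8°.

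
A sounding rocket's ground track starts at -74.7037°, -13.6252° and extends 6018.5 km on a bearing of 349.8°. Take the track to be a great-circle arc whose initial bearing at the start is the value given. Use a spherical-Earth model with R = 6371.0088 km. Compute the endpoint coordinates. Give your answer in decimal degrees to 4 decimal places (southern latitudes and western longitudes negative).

latitude -20.7850°, longitude -22.4539°

Angular distance δ = d/R = 6018.5 / 6371.0088 = 0.944670 rad.
With φ₁ = -74.7037° = -1.303826 rad and θ = 349.8° = 6.105162 rad:
sin φ₂ = sin φ₁ cos δ + cos φ₁ sin δ cos θ = (-0.964574)(0.586010) + (0.263811)(0.810304)(0.984196) = -0.354862
φ₂ = asin(-0.354862) = -0.362767 rad = -20.7850°.
Δλ = atan2( sin θ sin δ cos φ₁ , cos δ − sin φ₁ sin φ₂ ) = atan2(-0.037855, 0.243719) = -0.154090 rad = -8.8287°.
Hence λ₂ = -13.6252° + -8.8287° = -22.4539°.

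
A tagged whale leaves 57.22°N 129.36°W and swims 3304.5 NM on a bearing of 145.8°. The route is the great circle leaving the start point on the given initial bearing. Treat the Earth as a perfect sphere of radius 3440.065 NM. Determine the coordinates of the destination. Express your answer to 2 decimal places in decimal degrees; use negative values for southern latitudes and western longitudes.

latitude 6.59°, longitude -101.73°

Central angle δ = d/R = 0.960592 rad.
With φ₁ = 57.22° = 0.998677 rad and θ = 145.8° = 2.544690 rad:
Destination latitude: φ₂ = arcsin( sin φ₁ cos δ + cos φ₁ sin δ cos θ ) = arcsin(0.114801) = 6.59°.
Then Δλ = atan2(0.249400, 0.476515) = 0.482179 rad, from sin θ sin δ cos φ₁ over cos δ − sin φ₁ sin φ₂.
λ₂ = -129.36° + 27.63° = -101.73°.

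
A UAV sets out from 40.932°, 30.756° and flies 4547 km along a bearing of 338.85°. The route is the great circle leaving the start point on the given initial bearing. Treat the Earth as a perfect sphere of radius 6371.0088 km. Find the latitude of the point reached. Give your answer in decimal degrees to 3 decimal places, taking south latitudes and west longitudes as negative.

latitude 73.043°

Central angle δ = d/R = 0.713702 rad.
Converting: φ₁ = 0.714398 rad, θ = 5.914048 rad.
Applying the spherical law of cosines for sides, sin φ₂ = sin φ₁ cos δ + cos φ₁ sin δ cos θ = 0.956521, so φ₂ = 73.043°.
For the longitude increment, Δλ = atan2( sin θ sin δ cos φ₁, cos δ − sin φ₁ sin φ₂ ) = atan2(-0.178446, 0.129266) = -54.080°.
λ₂ = λ₁ + Δλ = -23.324°.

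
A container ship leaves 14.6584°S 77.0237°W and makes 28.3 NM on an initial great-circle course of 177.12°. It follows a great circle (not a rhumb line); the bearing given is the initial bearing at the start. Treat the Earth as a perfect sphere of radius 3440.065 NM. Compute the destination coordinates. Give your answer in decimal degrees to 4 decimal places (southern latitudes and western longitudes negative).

latitude -15.1292°, longitude -76.9992°

The arc subtends δ = 28.3/3440.065 = 0.008227 rad at the centre.
With φ₁ = -14.6584° = -0.255837 rad and θ = 177.12° = 3.091327 rad:
sin φ₂ = sin φ₁ cos δ + cos φ₁ sin δ cos θ = (-0.253056)(0.999966) + (0.967452)(0.008226)(-0.998737) = -0.260996
φ₂ = asin(-0.260996) = -0.264054 rad = -15.1292°.
Then Δλ = atan2(0.000400, 0.933920) = 0.000428 rad, from sin θ sin δ cos φ₁ over cos δ − sin φ₁ sin φ₂.
λ₂ = -77.0237° + 0.0245° = -76.9992°.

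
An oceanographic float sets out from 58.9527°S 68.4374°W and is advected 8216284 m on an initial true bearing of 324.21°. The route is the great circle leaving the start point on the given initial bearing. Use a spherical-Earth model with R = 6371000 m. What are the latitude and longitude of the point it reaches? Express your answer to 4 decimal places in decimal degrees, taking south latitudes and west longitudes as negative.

latitude 9.4513°, longitude -103.1587°

δ = 8216284/6371000 = 1.289638 rad (73.8908°).
With φ₁ = -58.9527° = -1.028919 rad and θ = 324.21° = 5.658532 rad:
Applying the spherical law of cosines for sides, sin φ₂ = sin φ₁ cos δ + cos φ₁ sin δ cos θ = 0.164209, so φ₂ = 9.4513°.
For the longitude increment, Δλ = atan2( sin θ sin δ cos φ₁, cos δ − sin φ₁ sin φ₂ ) = atan2(-0.289773, 0.418154) = -34.7213°.
λ₂ = -68.4374° + -34.7213° = -103.1587°.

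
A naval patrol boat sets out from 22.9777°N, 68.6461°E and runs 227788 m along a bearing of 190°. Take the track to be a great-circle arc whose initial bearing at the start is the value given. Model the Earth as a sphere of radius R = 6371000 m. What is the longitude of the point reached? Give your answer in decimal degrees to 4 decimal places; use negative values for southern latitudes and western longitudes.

Angular distance δ = d/R = 227788 / 6371000 = 0.035754 rad.
Start latitude φ₁ = 0.401037 rad; initial bearing θ = 3.316126 rad.
Applying the spherical law of cosines for sides, sin φ₂ = sin φ₁ cos δ + cos φ₁ sin δ cos θ = 0.357713, so φ₂ = 20.9598°.
Then Δλ = atan2(-0.005715, 0.859719) = -0.006647 rad, from sin θ sin δ cos φ₁ over cos δ − sin φ₁ sin φ₂.
λ₂ = 68.6461° + -0.3809° = 68.2652°.

longitude 68.2652°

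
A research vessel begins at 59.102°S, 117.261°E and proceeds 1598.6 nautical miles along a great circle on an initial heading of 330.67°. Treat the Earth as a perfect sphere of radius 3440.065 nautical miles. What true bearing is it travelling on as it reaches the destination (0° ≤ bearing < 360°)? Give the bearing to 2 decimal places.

Angular distance δ = d/R = 1598.6 / 3440.065 = 0.464701 rad.
Converting: φ₁ = -1.031524 rad, θ = 5.771280 rad.
sin φ₂ = sin φ₁ cos δ + cos φ₁ sin δ cos θ = (-0.858083)(0.893956) + (0.513511)(0.448155)(0.871813) = -0.566455
φ₂ = asin(-0.566455) = -0.602198 rad = -34.503°.
Δλ = atan2( sin θ sin δ cos φ₁ , cos δ − sin φ₁ sin φ₂ ) = atan2(-0.112728, 0.407890) = -0.269638 rad = -15.449°.
λ₂ = λ₁ + Δλ = 101.812°.
The forward bearing on arrival equals the back-azimuth from the destination plus 180°.
Back-azimuth from P₂ (-34.50°, 101.81°) to P₁ (-59.10°, 117.26°), with Δλ' = λ₁ − λ₂ = 15.45°: atan2( sin Δλ' cos φ₁ , cos φ₂ sin φ₁ − sin φ₂ cos φ₁ cos Δλ' ) = 162.23°.
Final bearing = (162.23° + 180°) mod 360° = 342.23°.

final bearing 342.23°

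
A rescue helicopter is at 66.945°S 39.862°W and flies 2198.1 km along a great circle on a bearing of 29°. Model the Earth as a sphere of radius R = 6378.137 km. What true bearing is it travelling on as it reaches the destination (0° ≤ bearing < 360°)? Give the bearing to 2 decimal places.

final bearing 16.69°

Central angle δ = d/R = 0.344630 rad.
Start latitude φ₁ = -1.168411 rad; initial bearing θ = 0.506145 rad.
Applying the spherical law of cosines for sides, sin φ₂ = sin φ₁ cos δ + cos φ₁ sin δ cos θ = -0.750308, so φ₂ = -48.617°.
Δλ = atan2( sin θ sin δ cos φ₁ , cos δ − sin φ₁ sin φ₂ ) = atan2(0.064143, 0.250820) = 0.250369 rad = 14.345°.
λ₂ = -39.862° + 14.345° = -25.517°.
The forward bearing on arrival equals the back-azimuth from the destination plus 180°.
Back-azimuth from P₂ (-48.62°, -25.52°) to P₁ (-66.94°, -39.86°), with Δλ' = λ₁ − λ₂ = -14.35°: atan2( sin Δλ' cos φ₁ , cos φ₂ sin φ₁ − sin φ₂ cos φ₁ cos Δλ' ) = 196.69°.
Final bearing = (196.69° + 180°) mod 360° = 16.69°.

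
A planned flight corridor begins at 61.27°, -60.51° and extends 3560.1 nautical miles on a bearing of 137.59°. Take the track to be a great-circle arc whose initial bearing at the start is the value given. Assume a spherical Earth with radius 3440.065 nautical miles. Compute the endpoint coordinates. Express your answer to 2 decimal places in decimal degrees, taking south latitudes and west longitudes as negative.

The arc subtends δ = 3560.1/3440.065 = 1.034893 rad at the centre.
Converting: φ₁ = 1.069363 rad, θ = 2.401399 rad.
Applying the spherical law of cosines for sides, sin φ₂ = sin φ₁ cos δ + cos φ₁ sin δ cos θ = 0.142607, so φ₂ = 8.20°.
For the longitude increment, Δλ = atan2( sin θ sin δ cos φ₁, cos δ − sin φ₁ sin φ₂ ) = atan2(0.278739, 0.385567) = 35.86°.
λ₂ = λ₁ + Δλ = -24.65°.

latitude 8.20°, longitude -24.65°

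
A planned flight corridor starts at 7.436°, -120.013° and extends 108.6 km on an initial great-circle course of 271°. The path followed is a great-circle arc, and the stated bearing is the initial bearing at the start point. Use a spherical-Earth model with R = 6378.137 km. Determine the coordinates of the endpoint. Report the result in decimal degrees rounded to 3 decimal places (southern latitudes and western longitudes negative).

Angular distance δ = d/R = 108.6 / 6378.137 = 0.017027 rad.
With φ₁ = 7.436° = 0.129783 rad and θ = 271° = 4.729842 rad:
Applying the spherical law of cosines for sides, sin φ₂ = sin φ₁ cos δ + cos φ₁ sin δ cos θ = 0.129695, so φ₂ = 7.452°.
Δλ = atan2( sin θ sin δ cos φ₁ , cos δ − sin φ₁ sin φ₂ ) = atan2(-0.016880, 0.983070) = -0.017169 rad = -0.984°.
λ₂ = -120.013° + -0.984° = -120.997°.

latitude 7.452°, longitude -120.997°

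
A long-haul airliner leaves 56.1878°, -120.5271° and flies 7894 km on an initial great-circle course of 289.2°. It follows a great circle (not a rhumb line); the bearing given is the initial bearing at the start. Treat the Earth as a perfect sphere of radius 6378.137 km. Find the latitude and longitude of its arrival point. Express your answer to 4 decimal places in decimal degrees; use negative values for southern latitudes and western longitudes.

Angular distance δ = d/R = 7894 / 6378.137 = 1.237665 rad.
Converting: φ₁ = 0.980662 rad, θ = 5.047492 rad.
sin φ₂ = sin φ₁ cos δ + cos φ₁ sin δ cos θ = (0.830866)(0.327003) + (0.556473)(0.945023)(0.328867) = 0.444640
φ₂ = asin(0.444640) = 0.460773 rad = 26.4003°.
Δλ = atan2( sin θ sin δ cos φ₁ , cos δ − sin φ₁ sin φ₂ ) = atan2(-0.496628, -0.042433) = -1.656032 rad = -94.8836°.
λ₂ = -120.5271° + -94.8836° = -215.4107°, normalized to (−180°, 180°] → 144.5893°.

latitude 26.4003°, longitude 144.5893°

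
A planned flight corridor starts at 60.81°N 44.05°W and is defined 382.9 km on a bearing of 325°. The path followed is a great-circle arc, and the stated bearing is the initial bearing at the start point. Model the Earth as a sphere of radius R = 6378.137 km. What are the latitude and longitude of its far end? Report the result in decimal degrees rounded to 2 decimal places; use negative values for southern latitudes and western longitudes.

latitude 63.56°, longitude -48.48°

Central angle δ = d/R = 0.060033 rad.
Start latitude φ₁ = 1.061335 rad; initial bearing θ = 5.672320 rad.
Destination latitude: φ₂ = arcsin( sin φ₁ cos δ + cos φ₁ sin δ cos θ ) = arcsin(0.895404) = 63.56°.
For the longitude increment, Δλ = atan2( sin θ sin δ cos φ₁, cos δ − sin φ₁ sin φ₂ ) = atan2(-0.016783, 0.216505) = -4.43°.
λ₂ = -44.05° + -4.43° = -48.48°.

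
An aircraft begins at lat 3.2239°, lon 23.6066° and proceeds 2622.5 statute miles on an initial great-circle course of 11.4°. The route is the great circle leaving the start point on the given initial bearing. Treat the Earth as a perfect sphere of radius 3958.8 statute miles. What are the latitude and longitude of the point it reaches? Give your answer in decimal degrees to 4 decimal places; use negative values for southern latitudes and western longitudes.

δ = 2622.5/3958.8 = 0.662448 rad (37.9555°).
Converting: φ₁ = 0.056268 rad, θ = 0.198968 rad.
Destination latitude: φ₂ = arcsin( sin φ₁ cos δ + cos φ₁ sin δ cos θ ) = arcsin(0.646304) = 40.2635°.
For the longitude increment, Δλ = atan2( sin θ sin δ cos φ₁, cos δ − sin φ₁ sin φ₂ ) = atan2(0.121377, 0.752142) = 9.1670°.
λ₂ = λ₁ + Δλ = 32.7736°.

latitude 40.2635°, longitude 32.7736°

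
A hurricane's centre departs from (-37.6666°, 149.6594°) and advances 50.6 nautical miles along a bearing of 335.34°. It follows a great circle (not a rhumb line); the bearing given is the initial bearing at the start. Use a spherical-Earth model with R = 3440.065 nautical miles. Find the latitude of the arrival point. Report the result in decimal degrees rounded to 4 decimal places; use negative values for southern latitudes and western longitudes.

Angular distance δ = d/R = 50.6 / 3440.065 = 0.014709 rad.
Start latitude φ₁ = -0.657406 rad; initial bearing θ = 5.852787 rad.
Applying the spherical law of cosines for sides, sin φ₂ = sin φ₁ cos δ + cos φ₁ sin δ cos θ = -0.600418, so φ₂ = -36.8999°.
Then Δλ = atan2(-0.004858, 0.632997) = -0.007674 rad, from sin θ sin δ cos φ₁ over cos δ − sin φ₁ sin φ₂.
λ₂ = 149.6594° + -0.4397° = 149.2197°.

latitude -36.8999°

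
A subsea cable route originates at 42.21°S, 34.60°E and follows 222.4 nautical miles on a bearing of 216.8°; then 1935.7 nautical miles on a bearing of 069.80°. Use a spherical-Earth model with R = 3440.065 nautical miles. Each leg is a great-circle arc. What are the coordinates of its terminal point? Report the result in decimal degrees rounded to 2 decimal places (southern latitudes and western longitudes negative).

latitude -28.00°, longitude 66.00°

Apply the spherical direct solution leg by leg, carrying full precision between legs.
Leg 1: from (-42.21°, 34.60°), δ = 222.4/3440.065 = 0.064650 rad, θ = 216.8° → φ = -45.13°, λ = 31.46°.
Leg 2: from (-45.13°, 31.46°), δ = 1935.7/3440.065 = 0.562693 rad, θ = 69.8° → φ = -28.00°, λ = 66.00°.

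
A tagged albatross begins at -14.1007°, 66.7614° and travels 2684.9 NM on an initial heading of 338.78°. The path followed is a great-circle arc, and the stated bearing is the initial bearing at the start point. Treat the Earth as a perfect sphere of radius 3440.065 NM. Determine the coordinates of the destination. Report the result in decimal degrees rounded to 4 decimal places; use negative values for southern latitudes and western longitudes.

Angular distance δ = d/R = 2684.9 / 3440.065 = 0.780479 rad.
Start latitude φ₁ = -0.246104 rad; initial bearing θ = 5.912826 rad.
Applying the spherical law of cosines for sides, sin φ₂ = sin φ₁ cos δ + cos φ₁ sin δ cos θ = 0.463034, so φ₂ = 27.5831°.
Δλ = atan2( sin θ sin δ cos φ₁ , cos δ − sin φ₁ sin φ₂ ) = atan2(-0.247002, 0.823384) = -0.291442 rad = -16.6984°.
Hence λ₂ = 66.7614° + -16.6984° = 50.0630°.

latitude 27.5831°, longitude 50.0630°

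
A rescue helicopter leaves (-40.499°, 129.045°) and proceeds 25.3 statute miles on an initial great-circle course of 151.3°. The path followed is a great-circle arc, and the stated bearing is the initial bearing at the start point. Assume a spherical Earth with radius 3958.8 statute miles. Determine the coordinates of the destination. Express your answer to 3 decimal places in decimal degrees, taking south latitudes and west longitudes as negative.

latitude -40.820°, longitude 129.277°

The arc subtends δ = 25.3/3958.8 = 0.006391 rad at the centre.
Converting: φ₁ = -0.706841 rad, θ = 2.640683 rad.
sin φ₂ = sin φ₁ cos δ + cos φ₁ sin δ cos θ = (-0.649435)(0.999980) + (0.760417)(0.006391)(-0.877146) = -0.653684
φ₂ = asin(-0.653684) = -0.712443 rad = -40.820°.
Then Δλ = atan2(0.002334, 0.575454) = 0.004055 rad, from sin θ sin δ cos φ₁ over cos δ − sin φ₁ sin φ₂.
λ₂ = 129.045° + 0.232° = 129.277°.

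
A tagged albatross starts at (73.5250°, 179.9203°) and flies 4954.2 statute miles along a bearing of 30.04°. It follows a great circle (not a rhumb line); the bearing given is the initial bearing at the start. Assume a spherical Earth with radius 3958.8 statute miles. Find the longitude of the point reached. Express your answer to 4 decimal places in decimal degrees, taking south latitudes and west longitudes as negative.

longitude -34.2891°

δ = 4954.2/3958.8 = 1.251440 rad (71.7022°).
Converting: φ₁ = 1.283253 rad, θ = 0.524297 rad.
sin φ₂ = sin φ₁ cos δ + cos φ₁ sin δ cos θ = (0.958944)(0.313956) + (0.283597)(0.949438)(0.865676) = 0.534156
φ₂ = asin(0.534156) = 0.563509 rad = 32.2867°.
Then Δλ = atan2(0.134792, -0.198269) = 2.544525 rad, from sin θ sin δ cos φ₁ over cos δ − sin φ₁ sin φ₂.
λ₂ = 179.9203° + 145.7906° = 325.7109°, normalized to (−180°, 180°] → -34.2891°.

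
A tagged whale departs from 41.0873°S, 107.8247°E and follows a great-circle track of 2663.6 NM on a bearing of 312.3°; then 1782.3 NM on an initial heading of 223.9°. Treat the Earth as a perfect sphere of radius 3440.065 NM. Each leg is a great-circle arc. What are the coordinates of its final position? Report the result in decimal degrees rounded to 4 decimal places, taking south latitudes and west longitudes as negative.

latitude -27.0343°, longitude 53.7750°

Apply the spherical direct solution leg by leg, carrying full precision between legs.
Leg 1: from (-41.0873°, 107.8247°), δ = 2663.6/3440.065 = 0.774288 rad, θ = 312.3° → φ = -6.6137°, λ = 76.4509°.
Leg 2: from (-6.6137°, 76.4509°), δ = 1782.3/3440.065 = 0.518101 rad, θ = 223.9° → φ = -27.0343°, λ = 53.7750°.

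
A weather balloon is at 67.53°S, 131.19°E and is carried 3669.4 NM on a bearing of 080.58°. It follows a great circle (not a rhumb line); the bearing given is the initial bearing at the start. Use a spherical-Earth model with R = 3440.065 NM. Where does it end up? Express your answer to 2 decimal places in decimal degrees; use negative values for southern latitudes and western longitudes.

Central angle δ = d/R = 1.066666 rad.
With φ₁ = -67.53° = -1.178621 rad and θ = 80.58° = 1.406386 rad:
Applying the spherical law of cosines for sides, sin φ₂ = sin φ₁ cos δ + cos φ₁ sin δ cos θ = -0.391601, so φ₂ = -23.05°.
Δλ = atan2( sin θ sin δ cos φ₁ , cos δ − sin φ₁ sin φ₂ ) = atan2(0.330139, 0.121176) = 1.219018 rad = 69.84°.
λ₂ = 131.19° + 69.84° = 201.03°, normalized to (−180°, 180°] → -158.97°.

latitude -23.05°, longitude -158.97°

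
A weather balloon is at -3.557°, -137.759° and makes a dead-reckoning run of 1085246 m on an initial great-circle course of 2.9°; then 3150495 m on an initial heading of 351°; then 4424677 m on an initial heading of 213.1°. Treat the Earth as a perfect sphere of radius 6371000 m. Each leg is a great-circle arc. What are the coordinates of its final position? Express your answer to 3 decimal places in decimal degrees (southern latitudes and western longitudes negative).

latitude -0.736°, longitude -162.869°

Apply the spherical direct solution leg by leg, carrying full precision between legs.
Leg 1: from (-3.557°, -137.759°), δ = 1085246/6371000 = 0.170342 rad, θ = 2.9° → φ = 6.190°, λ = -137.265°.
Leg 2: from (6.190°, -137.265°), δ = 3150495/6371000 = 0.494506 rad, θ = 351° → φ = 34.120°, λ = -142.410°.
Leg 3: from (34.120°, -142.410°), δ = 4424677/6371000 = 0.694503 rad, θ = 213.1° → φ = -0.736°, λ = -162.869°.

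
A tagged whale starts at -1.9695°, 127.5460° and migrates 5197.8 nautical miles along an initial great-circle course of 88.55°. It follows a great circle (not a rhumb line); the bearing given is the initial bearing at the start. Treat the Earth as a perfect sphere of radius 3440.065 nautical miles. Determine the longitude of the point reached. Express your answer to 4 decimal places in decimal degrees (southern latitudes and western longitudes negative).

longitude -145.9311°

Central angle δ = d/R = 1.510960 rad.
Start latitude φ₁ = -0.034374 rad; initial bearing θ = 1.545489 rad.
Destination latitude: φ₂ = arcsin( sin φ₁ cos δ + cos φ₁ sin δ cos θ ) = arcsin(0.023189) = 1.3288°.
Then Δλ = atan2(0.997301, 0.060598) = 1.510109 rad, from sin θ sin δ cos φ₁ over cos δ − sin φ₁ sin φ₂.
λ₂ = 127.5460° + 86.5229° = 214.0689°, normalized to (−180°, 180°] → -145.9311°.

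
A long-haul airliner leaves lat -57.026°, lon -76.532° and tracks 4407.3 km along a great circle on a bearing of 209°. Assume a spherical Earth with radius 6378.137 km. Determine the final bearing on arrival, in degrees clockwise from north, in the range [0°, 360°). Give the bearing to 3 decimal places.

final bearing 302.458°

δ = 4407.3/6378.137 = 0.691001 rad (39.5914°).
Start latitude φ₁ = -0.995291 rad; initial bearing θ = 3.647738 rad.
Destination latitude: φ₂ = arcsin( sin φ₁ cos δ + cos φ₁ sin δ cos θ ) = arcsin(-0.949848) = -71.777°.
Δλ = atan2( sin θ sin δ cos φ₁ , cos δ − sin φ₁ sin φ₂ ) = atan2(-0.168161, -0.026236) = -1.725566 rad = -98.868°.
Hence λ₂ = -76.532° + -98.868° = -175.400°.
The forward bearing on arrival equals the back-azimuth from the destination plus 180°.
Back-azimuth from P₂ (-71.777°, -175.400°) to P₁ (-57.026°, -76.532°), with Δλ' = λ₁ − λ₂ = 98.868°: atan2( sin Δλ' cos φ₁ , cos φ₂ sin φ₁ − sin φ₂ cos φ₁ cos Δλ' ) = 122.458°.
Final bearing = (122.458° + 180°) mod 360° = 302.458°.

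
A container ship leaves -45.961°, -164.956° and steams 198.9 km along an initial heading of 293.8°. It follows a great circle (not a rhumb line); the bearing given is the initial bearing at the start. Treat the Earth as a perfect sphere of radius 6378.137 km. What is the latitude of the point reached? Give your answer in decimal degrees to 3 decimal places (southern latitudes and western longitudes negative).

δ = 198.9/6378.137 = 0.031185 rad (1.7867°).
Converting: φ₁ = -0.802171 rad, θ = 5.127777 rad.
Destination latitude: φ₂ = arcsin( sin φ₁ cos δ + cos φ₁ sin δ cos θ ) = arcsin(-0.709771) = -45.216°.
Then Δλ = atan2(-0.019831, 0.489283) = -0.040509 rad, from sin θ sin δ cos φ₁ over cos δ − sin φ₁ sin φ₂.
λ₂ = λ₁ + Δλ = -167.277°.

latitude -45.216°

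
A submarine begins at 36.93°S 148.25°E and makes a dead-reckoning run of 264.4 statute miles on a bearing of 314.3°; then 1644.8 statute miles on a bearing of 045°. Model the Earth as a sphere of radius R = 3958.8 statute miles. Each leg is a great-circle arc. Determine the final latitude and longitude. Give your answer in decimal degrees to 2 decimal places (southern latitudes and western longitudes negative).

latitude -16.16°, longitude 162.23°

Apply the spherical direct solution leg by leg, carrying full precision between legs.
Leg 1: from (-36.93°, 148.25°), δ = 264.4/3958.8 = 0.066788 rad, θ = 314.3° → φ = -34.21°, λ = 144.94°.
Leg 2: from (-34.21°, 144.94°), δ = 1644.8/3958.8 = 0.415479 rad, θ = 45° → φ = -16.16°, λ = 162.23°.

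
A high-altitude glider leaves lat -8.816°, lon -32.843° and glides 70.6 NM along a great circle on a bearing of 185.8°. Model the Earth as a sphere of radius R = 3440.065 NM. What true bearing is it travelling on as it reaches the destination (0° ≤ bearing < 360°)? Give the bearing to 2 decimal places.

Angular distance δ = d/R = 70.6 / 3440.065 = 0.020523 rad.
With φ₁ = -8.816° = -0.153868 rad and θ = 185.8° = 3.242822 rad:
Destination latitude: φ₂ = arcsin( sin φ₁ cos δ + cos φ₁ sin δ cos θ ) = arcsin(-0.173405) = -9.986°.
Δλ = atan2( sin θ sin δ cos φ₁ , cos δ − sin φ₁ sin φ₂ ) = atan2(-0.002049, 0.973213) = -0.002106 rad = -0.121°.
λ₂ = -32.843° + -0.121° = -32.964°.
The forward bearing on arrival equals the back-azimuth from the destination plus 180°.
Back-azimuth from P₂ (-9.99°, -32.96°) to P₁ (-8.82°, -32.84°), with Δλ' = λ₁ − λ₂ = 0.12°: atan2( sin Δλ' cos φ₁ , cos φ₂ sin φ₁ − sin φ₂ cos φ₁ cos Δλ' ) = 5.82°.
Final bearing = (5.82° + 180°) mod 360° = 185.82°.

final bearing 185.82°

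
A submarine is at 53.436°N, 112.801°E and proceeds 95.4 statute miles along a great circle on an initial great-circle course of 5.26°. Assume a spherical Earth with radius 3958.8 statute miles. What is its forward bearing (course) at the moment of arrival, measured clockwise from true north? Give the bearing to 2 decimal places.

final bearing 5.44°

δ = 95.4/3958.8 = 0.024098 rad (1.3807°).
Start latitude φ₁ = 0.932634 rad; initial bearing θ = 0.091804 rad.
sin φ₂ = sin φ₁ cos δ + cos φ₁ sin δ cos θ = (0.803192)(0.999710) + (0.595720)(0.024096)(0.995789) = 0.817253
φ₂ = asin(0.817253) = 0.956627 rad = 54.811°.
Δλ = atan2( sin θ sin δ cos φ₁ , cos δ − sin φ₁ sin φ₂ ) = atan2(0.001316, 0.343299) = 0.003833 rad = 0.220°.
λ₂ = 112.801° + 0.220° = 113.021°.
The forward bearing on arrival equals the back-azimuth from the destination plus 180°.
Back-azimuth from P₂ (54.81°, 113.02°) to P₁ (53.44°, 112.80°), with Δλ' = λ₁ − λ₂ = -0.22°: atan2( sin Δλ' cos φ₁ , cos φ₂ sin φ₁ − sin φ₂ cos φ₁ cos Δλ' ) = 185.44°.
Final bearing = (185.44° + 180°) mod 360° = 5.44°.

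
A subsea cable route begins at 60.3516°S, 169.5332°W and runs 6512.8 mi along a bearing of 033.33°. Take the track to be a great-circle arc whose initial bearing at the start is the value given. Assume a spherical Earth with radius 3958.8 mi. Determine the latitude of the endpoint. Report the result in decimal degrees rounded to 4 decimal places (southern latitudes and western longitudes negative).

Central angle δ = d/R = 1.645145 rad.
Start latitude φ₁ = -1.053334 rad; initial bearing θ = 0.581718 rad.
Applying the spherical law of cosines for sides, sin φ₂ = sin φ₁ cos δ + cos φ₁ sin δ cos θ = 0.476725, so φ₂ = 28.4717°.
Δλ = atan2( sin θ sin δ cos φ₁ , cos δ − sin φ₁ sin φ₂ ) = atan2(0.271054, 0.340031) = 0.672998 rad = 38.5599°.
Hence λ₂ = -169.5332° + 38.5599° = -130.9733°.

latitude 28.4717°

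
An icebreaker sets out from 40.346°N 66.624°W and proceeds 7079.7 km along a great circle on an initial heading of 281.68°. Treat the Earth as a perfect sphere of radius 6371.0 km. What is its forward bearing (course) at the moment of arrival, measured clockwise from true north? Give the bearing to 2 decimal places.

The arc subtends δ = 7079.7/6371 = 1.111238 rad at the centre.
Converting: φ₁ = 0.704171 rad, θ = 4.916243 rad.
sin φ₂ = sin φ₁ cos δ + cos φ₁ sin δ cos θ = (0.647402)(0.443552) + (0.762149)(0.896249)(0.202445) = 0.425442
φ₂ = asin(0.425442) = 0.439450 rad = 25.179°.
Δλ = atan2( sin θ sin δ cos φ₁ , cos δ − sin φ₁ sin φ₂ ) = atan2(-0.668931, 0.168120) = -1.324569 rad = -75.892°.
λ₂ = -66.624° + -75.892° = -142.516°.
The forward bearing on arrival equals the back-azimuth from the destination plus 180°.
Back-azimuth from P₂ (25.18°, -142.52°) to P₁ (40.35°, -66.62°), with Δλ' = λ₁ − λ₂ = 75.89°: atan2( sin Δλ' cos φ₁ , cos φ₂ sin φ₁ − sin φ₂ cos φ₁ cos Δλ' ) = 55.56°.
Final bearing = (55.56° + 180°) mod 360° = 235.56°.

final bearing 235.56°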